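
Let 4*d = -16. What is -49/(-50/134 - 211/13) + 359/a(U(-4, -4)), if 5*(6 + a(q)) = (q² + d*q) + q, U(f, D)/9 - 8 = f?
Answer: 2692199/598107 ≈ 4.5012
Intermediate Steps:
d = -4 (d = (¼)*(-16) = -4)
U(f, D) = 72 + 9*f
a(q) = -6 - 3*q/5 + q²/5 (a(q) = -6 + ((q² - 4*q) + q)/5 = -6 + (q² - 3*q)/5 = -6 + (-3*q/5 + q²/5) = -6 - 3*q/5 + q²/5)
-49/(-50/134 - 211/13) + 359/a(U(-4, -4)) = -49/(-50/134 - 211/13) + 359/(-6 - 3*(72 + 9*(-4))/5 + (72 + 9*(-4))²/5) = -49/(-50*1/134 - 211*1/13) + 359/(-6 - 3*(72 - 36)/5 + (72 - 36)²/5) = -49/(-25/67 - 211/13) + 359/(-6 - ⅗*36 + (⅕)*36²) = -49/(-14462/871) + 359/(-6 - 108/5 + (⅕)*1296) = -49*(-871/14462) + 359/(-6 - 108/5 + 1296/5) = 6097/2066 + 359/(1158/5) = 6097/2066 + 359*(5/1158) = 6097/2066 + 1795/1158 = 2692199/598107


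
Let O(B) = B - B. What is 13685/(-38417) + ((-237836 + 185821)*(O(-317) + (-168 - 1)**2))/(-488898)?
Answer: 57065620573925/18781994466 ≈ 3038.3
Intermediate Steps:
O(B) = 0
13685/(-38417) + ((-237836 + 185821)*(O(-317) + (-168 - 1)**2))/(-488898) = 13685/(-38417) + ((-237836 + 185821)*(0 + (-168 - 1)**2))/(-488898) = 13685*(-1/38417) - 52015*(0 + (-169)**2)*(-1/488898) = -13685/38417 - 52015*(0 + 28561)*(-1/488898) = -13685/38417 - 52015*28561*(-1/488898) = -13685/38417 - 1485600415*(-1/488898) = -13685/38417 + 1485600415/488898 = 57065620573925/18781994466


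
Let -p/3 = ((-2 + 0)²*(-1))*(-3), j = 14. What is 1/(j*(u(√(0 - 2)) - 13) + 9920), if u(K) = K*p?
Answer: 541/5296482 + 14*I*√2/2648241 ≈ 0.00010214 + 7.4763e-6*I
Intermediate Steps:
p = -36 (p = -3*(-2 + 0)²*(-1)*(-3) = -3*(-2)²*(-1)*(-3) = -3*4*(-1)*(-3) = -(-12)*(-3) = -3*12 = -36)
u(K) = -36*K (u(K) = K*(-36) = -36*K)
1/(j*(u(√(0 - 2)) - 13) + 9920) = 1/(14*(-36*√(0 - 2) - 13) + 9920) = 1/(14*(-36*I*√2 - 13) + 9920) = 1/(14*(-13 - 36*I*√2) + 9920) = 1/((-182 - 504*I*√2) + 9920) = 1/(9738 - 504*I*√2)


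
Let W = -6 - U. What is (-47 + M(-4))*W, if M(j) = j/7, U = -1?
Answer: 1665/7 ≈ 237.86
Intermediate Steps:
M(j) = j/7 (M(j) = j*(⅐) = j/7)
W = -5 (W = -6 - 1*(-1) = -6 + 1 = -5)
(-47 + M(-4))*W = (-47 + (⅐)*(-4))*(-5) = (-47 - 4/7)*(-5) = -333/7*(-5) = 1665/7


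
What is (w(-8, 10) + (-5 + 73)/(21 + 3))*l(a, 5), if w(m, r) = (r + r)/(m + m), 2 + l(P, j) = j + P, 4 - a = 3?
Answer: 19/3 ≈ 6.3333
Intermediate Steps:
a = 1 (a = 4 - 1*3 = 4 - 3 = 1)
l(P, j) = -2 + P + j (l(P, j) = -2 + (j + P) = -2 + (P + j) = -2 + P + j)
w(m, r) = r/m (w(m, r) = (2*r)/((2*m)) = (2*r)*(1/(2*m)) = r/m)
(w(-8, 10) + (-5 + 73)/(21 + 3))*l(a, 5) = (10/(-8) + (-5 + 73)/(21 + 3))*(-2 + 1 + 5) = (10*(-1/8) + 68/24)*4 = (-5/4 + 68*(1/24))*4 = (-5/4 + 17/6)*4 = (19/12)*4 = 19/3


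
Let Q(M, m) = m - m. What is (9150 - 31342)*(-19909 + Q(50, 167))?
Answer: 441820528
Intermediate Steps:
Q(M, m) = 0
(9150 - 31342)*(-19909 + Q(50, 167)) = (9150 - 31342)*(-19909 + 0) = -22192*(-19909) = 441820528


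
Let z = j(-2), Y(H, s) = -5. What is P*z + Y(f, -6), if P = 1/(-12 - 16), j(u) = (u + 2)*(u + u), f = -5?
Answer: -5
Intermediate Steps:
j(u) = 2*u*(2 + u) (j(u) = (2 + u)*(2*u) = 2*u*(2 + u))
z = 0 (z = 2*(-2)*(2 - 2) = 2*(-2)*0 = 0)
P = -1/28 (P = 1/(-28) = -1/28 ≈ -0.035714)
P*z + Y(f, -6) = -1/28*0 - 5 = 0 - 5 = -5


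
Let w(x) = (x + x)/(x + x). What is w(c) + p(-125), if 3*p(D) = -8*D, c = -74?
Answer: 1003/3 ≈ 334.33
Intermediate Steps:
w(x) = 1 (w(x) = (2*x)/((2*x)) = (2*x)*(1/(2*x)) = 1)
p(D) = -8*D/3 (p(D) = (-8*D)/3 = -8*D/3)
w(c) + p(-125) = 1 - 8/3*(-125) = 1 + 1000/3 = 1003/3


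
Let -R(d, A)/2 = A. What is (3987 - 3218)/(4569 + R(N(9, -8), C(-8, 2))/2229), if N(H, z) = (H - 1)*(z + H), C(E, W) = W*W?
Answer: 1714101/10184293 ≈ 0.16831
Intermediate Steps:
C(E, W) = W²
N(H, z) = (-1 + H)*(H + z)
R(d, A) = -2*A
(3987 - 3218)/(4569 + R(N(9, -8), C(-8, 2))/2229) = (3987 - 3218)/(4569 - 2*2²/2229) = 769/(4569 - 2*4*(1/2229)) = 769/(4569 - 8*1/2229) = 769/(4569 - 8/2229) = 769/(10184293/2229) = 769*(2229/10184293) = 1714101/10184293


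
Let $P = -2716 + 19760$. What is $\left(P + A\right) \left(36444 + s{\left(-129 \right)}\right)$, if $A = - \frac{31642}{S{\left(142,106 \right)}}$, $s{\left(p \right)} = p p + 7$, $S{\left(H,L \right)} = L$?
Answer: $\frac{47119734012}{53} \approx 8.8905 \cdot 10^{8}$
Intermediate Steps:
$s{\left(p \right)} = 7 + p^{2}$ ($s{\left(p \right)} = p^{2} + 7 = 7 + p^{2}$)
$A = - \frac{15821}{53}$ ($A = - \frac{31642}{106} = \left(-31642\right) \frac{1}{106} = - \frac{15821}{53} \approx -298.51$)
$P = 17044$
$\left(P + A\right) \left(36444 + s{\left(-129 \right)}\right) = \left(17044 - \frac{15821}{53}\right) \left(36444 + \left(7 + \left(-129\right)^{2}\right)\right) = \frac{887511 \left(36444 + \left(7 + 16641\right)\right)}{53} = \frac{887511 \left(36444 + 16648\right)}{53} = \frac{887511}{53} \cdot 53092 = \frac{47119734012}{53}$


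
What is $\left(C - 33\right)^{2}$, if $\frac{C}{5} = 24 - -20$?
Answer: $34969$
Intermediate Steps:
$C = 220$ ($C = 5 \left(24 - -20\right) = 5 \left(24 + 20\right) = 5 \cdot 44 = 220$)
$\left(C - 33\right)^{2} = \left(220 - 33\right)^{2} = 187^{2} = 34969$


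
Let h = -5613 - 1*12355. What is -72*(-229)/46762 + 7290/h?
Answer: -11159649/210054904 ≈ -0.053127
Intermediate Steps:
h = -17968 (h = -5613 - 12355 = -17968)
-72*(-229)/46762 + 7290/h = -72*(-229)/46762 + 7290/(-17968) = 16488*(1/46762) + 7290*(-1/17968) = 8244/23381 - 3645/8984 = -11159649/210054904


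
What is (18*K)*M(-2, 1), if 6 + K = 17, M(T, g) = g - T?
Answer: 594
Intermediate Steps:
K = 11 (K = -6 + 17 = 11)
(18*K)*M(-2, 1) = (18*11)*(1 - 1*(-2)) = 198*(1 + 2) = 198*3 = 594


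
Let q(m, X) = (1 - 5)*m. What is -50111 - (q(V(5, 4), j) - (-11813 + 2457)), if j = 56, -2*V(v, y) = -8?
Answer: -59451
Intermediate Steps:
V(v, y) = 4 (V(v, y) = -1/2*(-8) = 4)
q(m, X) = -4*m
-50111 - (q(V(5, 4), j) - (-11813 + 2457)) = -50111 - (-4*4 - (-11813 + 2457)) = -50111 - (-16 - 1*(-9356)) = -50111 - (-16 + 9356) = -50111 - 1*9340 = -50111 - 9340 = -59451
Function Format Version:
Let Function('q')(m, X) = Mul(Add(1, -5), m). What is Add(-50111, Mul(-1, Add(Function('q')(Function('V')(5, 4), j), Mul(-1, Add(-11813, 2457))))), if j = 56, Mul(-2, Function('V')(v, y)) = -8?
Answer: -59451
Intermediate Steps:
Function('V')(v, y) = 4 (Function('V')(v, y) = Mul(Rational(-1, 2), -8) = 4)
Function('q')(m, X) = Mul(-4, m)
Add(-50111, Mul(-1, Add(Function('q')(Function('V')(5, 4), j), Mul(-1, Add(-11813, 2457))))) = Add(-50111, Mul(-1, Add(Mul(-4, 4), Mul(-1, Add(-11813, 2457))))) = Add(-50111, Mul(-1, Add(-16, Mul(-1, -9356)))) = Add(-50111, Mul(-1, Add(-16, 9356))) = Add(-50111, Mul(-1, 9340)) = Add(-50111, -9340) = -59451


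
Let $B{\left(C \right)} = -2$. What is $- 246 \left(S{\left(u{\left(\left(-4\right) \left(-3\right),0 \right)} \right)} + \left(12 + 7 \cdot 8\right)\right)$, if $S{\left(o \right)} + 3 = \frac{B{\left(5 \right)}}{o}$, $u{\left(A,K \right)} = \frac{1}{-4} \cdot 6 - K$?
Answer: $-16318$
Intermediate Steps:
$u{\left(A,K \right)} = - \frac{3}{2} - K$ ($u{\left(A,K \right)} = \left(- \frac{1}{4}\right) 6 - K = - \frac{3}{2} - K$)
$S{\left(o \right)} = -3 - \frac{2}{o}$
$- 246 \left(S{\left(u{\left(\left(-4\right) \left(-3\right),0 \right)} \right)} + \left(12 + 7 \cdot 8\right)\right) = - 246 \left(\left(-3 - \frac{2}{- \frac{3}{2} - 0}\right) + \left(12 + 7 \cdot 8\right)\right) = - 246 \left(\left(-3 - \frac{2}{- \frac{3}{2} + 0}\right) + \left(12 + 56\right)\right) = - 246 \left(\left(-3 - \frac{2}{- \frac{3}{2}}\right) + 68\right) = - 246 \left(\left(-3 - - \frac{4}{3}\right) + 68\right) = - 246 \left(\left(-3 + \frac{4}{3}\right) + 68\right) = - 246 \left(- \frac{5}{3} + 68\right) = \left(-246\right) \frac{199}{3} = -16318$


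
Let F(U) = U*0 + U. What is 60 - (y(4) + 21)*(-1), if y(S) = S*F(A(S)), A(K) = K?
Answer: 97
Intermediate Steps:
F(U) = U (F(U) = 0 + U = U)
y(S) = S² (y(S) = S*S = S²)
60 - (y(4) + 21)*(-1) = 60 - (4² + 21)*(-1) = 60 - (16 + 21)*(-1) = 60 - 37*(-1) = 60 - 1*(-37) = 60 + 37 = 97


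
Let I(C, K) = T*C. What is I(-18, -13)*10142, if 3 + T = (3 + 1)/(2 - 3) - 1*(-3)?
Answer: 730224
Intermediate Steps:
T = -4 (T = -3 + ((3 + 1)/(2 - 3) - 1*(-3)) = -3 + (4/(-1) + 3) = -3 + (4*(-1) + 3) = -3 + (-4 + 3) = -3 - 1 = -4)
I(C, K) = -4*C
I(-18, -13)*10142 = -4*(-18)*10142 = 72*10142 = 730224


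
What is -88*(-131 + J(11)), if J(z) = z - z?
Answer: 11528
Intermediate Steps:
J(z) = 0
-88*(-131 + J(11)) = -88*(-131 + 0) = -88*(-131) = 11528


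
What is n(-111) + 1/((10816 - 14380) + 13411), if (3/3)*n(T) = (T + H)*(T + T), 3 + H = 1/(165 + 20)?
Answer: 1245980303/49235 ≈ 25307.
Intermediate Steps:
H = -554/185 (H = -3 + 1/(165 + 20) = -3 + 1/185 = -554/185 ≈ -2.9946)
n(T) = 2*T*(-554/185 + T) (n(T) = (T - 554/185)*(T + T) = (-554/185 + T)*(2*T) = 2*T*(-554/185 + T))
n(-111) + 1/((10816 - 14380) + 13411) = (2/185)*(-111)*(-554 + 185*(-111)) + 1/((10816 - 14380) + 13411) = (2/185)*(-111)*(-554 - 20535) + 1/(-3564 + 13411) = (2/185)*(-111)*(-21089) + 1/9847 = 126534/5 + 1/9847 = 1245980303/49235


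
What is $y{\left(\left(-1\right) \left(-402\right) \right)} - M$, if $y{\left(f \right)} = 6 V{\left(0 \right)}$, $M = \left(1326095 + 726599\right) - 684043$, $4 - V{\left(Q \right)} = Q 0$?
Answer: $-1368627$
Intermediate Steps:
$V{\left(Q \right)} = 4$ ($V{\left(Q \right)} = 4 - Q 0 = 4 - 0 = 4 + 0 = 4$)
$M = 1368651$ ($M = 2052694 - 684043 = 1368651$)
$y{\left(f \right)} = 24$ ($y{\left(f \right)} = 6 \cdot 4 = 24$)
$y{\left(\left(-1\right) \left(-402\right) \right)} - M = 24 - 1368651 = -1368627$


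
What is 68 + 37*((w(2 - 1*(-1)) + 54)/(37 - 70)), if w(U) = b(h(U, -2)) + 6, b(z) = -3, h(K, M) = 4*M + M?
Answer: 45/11 ≈ 4.0909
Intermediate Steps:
h(K, M) = 5*M
w(U) = 3 (w(U) = -3 + 6 = 3)
68 + 37*((w(2 - 1*(-1)) + 54)/(37 - 70)) = 68 + 37*((3 + 54)/(37 - 70)) = 68 + 37*(57/(-33)) = 68 + 37*(57*(-1/33)) = 68 + 37*(-19/11) = 68 - 703/11 = 45/11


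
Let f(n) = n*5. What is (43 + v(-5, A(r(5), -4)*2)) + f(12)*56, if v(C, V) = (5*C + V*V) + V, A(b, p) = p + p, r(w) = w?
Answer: 3618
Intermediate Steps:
A(b, p) = 2*p
f(n) = 5*n
v(C, V) = V + V² + 5*C (v(C, V) = (5*C + V²) + V = (V² + 5*C) + V = V + V² + 5*C)
(43 + v(-5, A(r(5), -4)*2)) + f(12)*56 = (43 + ((2*(-4))*2 + ((2*(-4))*2)² + 5*(-5))) + (5*12)*56 = (43 + (-8*2 + (-8*2)² - 25)) + 60*56 = (43 + (-16 + (-16)² - 25)) + 3360 = (43 + (-16 + 256 - 25)) + 3360 = (43 + 215) + 3360 = 258 + 3360 = 3618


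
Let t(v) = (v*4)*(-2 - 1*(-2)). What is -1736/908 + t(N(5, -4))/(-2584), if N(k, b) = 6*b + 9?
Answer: -434/227 ≈ -1.9119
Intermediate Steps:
N(k, b) = 9 + 6*b
t(v) = 0 (t(v) = (4*v)*(-2 + 2) = (4*v)*0 = 0)
-1736/908 + t(N(5, -4))/(-2584) = -1736/908 + 0/(-2584) = -1736*1/908 + 0*(-1/2584) = -434/227 + 0 = -434/227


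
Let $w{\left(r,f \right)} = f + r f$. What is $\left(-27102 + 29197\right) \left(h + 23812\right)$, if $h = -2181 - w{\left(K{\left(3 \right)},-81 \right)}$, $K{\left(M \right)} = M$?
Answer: $45995725$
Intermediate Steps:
$w{\left(r,f \right)} = f + f r$
$h = -1857$ ($h = -2181 - - 81 \left(1 + 3\right) = -2181 - \left(-81\right) 4 = -2181 - -324 = -2181 + 324 = -1857$)
$\left(-27102 + 29197\right) \left(h + 23812\right) = \left(-27102 + 29197\right) \left(-1857 + 23812\right) = 2095 \cdot 21955 = 45995725$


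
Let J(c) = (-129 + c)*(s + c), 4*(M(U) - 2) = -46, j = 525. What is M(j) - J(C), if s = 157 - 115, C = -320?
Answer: -249663/2 ≈ -1.2483e+5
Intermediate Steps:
M(U) = -19/2 (M(U) = 2 + (¼)*(-46) = 2 - 23/2 = -19/2)
s = 42
J(c) = (-129 + c)*(42 + c)
M(j) - J(C) = -19/2 - (-5418 + (-320)² - 87*(-320)) = -19/2 - (-5418 + 102400 + 27840) = -19/2 - 1*124822 = -19/2 - 124822 = -249663/2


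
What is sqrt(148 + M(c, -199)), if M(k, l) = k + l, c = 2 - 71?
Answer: 2*I*sqrt(30) ≈ 10.954*I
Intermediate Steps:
c = -69
sqrt(148 + M(c, -199)) = sqrt(148 + (-69 - 199)) = sqrt(148 - 268) = sqrt(-120) = 2*I*sqrt(30)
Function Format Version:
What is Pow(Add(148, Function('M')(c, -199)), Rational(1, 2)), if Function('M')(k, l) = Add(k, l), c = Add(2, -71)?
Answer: Mul(2, I, Pow(30, Rational(1, 2))) ≈ Mul(10.954, I)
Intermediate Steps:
c = -69
Pow(Add(148, Function('M')(c, -199)), Rational(1, 2)) = Pow(Add(148, Add(-69, -199)), Rational(1, 2)) = Pow(Add(148, -268), Rational(1, 2)) = Pow(-120, Rational(1, 2)) = Mul(2, I, Pow(30, Rational(1, 2)))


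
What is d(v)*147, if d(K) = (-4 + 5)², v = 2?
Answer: 147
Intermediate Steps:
d(K) = 1 (d(K) = 1² = 1)
d(v)*147 = 1*147 = 147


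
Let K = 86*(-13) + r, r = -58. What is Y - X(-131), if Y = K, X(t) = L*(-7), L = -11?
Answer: -1253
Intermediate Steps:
X(t) = 77 (X(t) = -11*(-7) = 77)
K = -1176 (K = 86*(-13) - 58 = -1118 - 58 = -1176)
Y = -1176
Y - X(-131) = -1176 - 1*77 = -1176 - 77 = -1253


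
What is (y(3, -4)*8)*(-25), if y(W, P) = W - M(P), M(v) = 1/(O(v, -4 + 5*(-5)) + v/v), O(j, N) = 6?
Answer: -4000/7 ≈ -571.43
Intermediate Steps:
M(v) = ⅐ (M(v) = 1/(6 + v/v) = 1/(6 + 1) = 1/7 = ⅐)
y(W, P) = -⅐ + W (y(W, P) = W - 1*⅐ = W - ⅐ = -⅐ + W)
(y(3, -4)*8)*(-25) = ((-⅐ + 3)*8)*(-25) = ((20/7)*8)*(-25) = (160/7)*(-25) = -4000/7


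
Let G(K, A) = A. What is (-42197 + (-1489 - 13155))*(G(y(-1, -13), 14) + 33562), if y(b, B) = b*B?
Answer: -1908493416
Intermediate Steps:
y(b, B) = B*b
(-42197 + (-1489 - 13155))*(G(y(-1, -13), 14) + 33562) = (-42197 + (-1489 - 13155))*(14 + 33562) = (-42197 - 14644)*33576 = -56841*33576 = -1908493416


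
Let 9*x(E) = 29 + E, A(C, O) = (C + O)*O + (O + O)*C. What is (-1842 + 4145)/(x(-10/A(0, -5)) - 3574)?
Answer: -103635/160687 ≈ -0.64495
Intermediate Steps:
A(C, O) = O*(C + O) + 2*C*O (A(C, O) = O*(C + O) + (2*O)*C = O*(C + O) + 2*C*O)
x(E) = 29/9 + E/9 (x(E) = (29 + E)/9 = 29/9 + E/9)
(-1842 + 4145)/(x(-10/A(0, -5)) - 3574) = (-1842 + 4145)/((29/9 + (-10*(-1/(5*(-5 + 3*0))))/9) - 3574) = 2303/((29/9 + (-10*(-1/(5*(-5 + 0))))/9) - 3574) = 2303/((29/9 + (-10/((-5*(-5))))/9) - 3574) = 2303/((29/9 + (-10/25)/9) - 3574) = 2303/((29/9 + (-10*1/25)/9) - 3574) = 2303/((29/9 + (1/9)*(-2/5)) - 3574) = 2303/((29/9 - 2/45) - 3574) = 2303/(143/45 - 3574) = 2303/(-160687/45) = 2303*(-45/160687) = -103635/160687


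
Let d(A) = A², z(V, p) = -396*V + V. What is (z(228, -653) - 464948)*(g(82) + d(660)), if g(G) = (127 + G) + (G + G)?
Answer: -241968502784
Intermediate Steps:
g(G) = 127 + 3*G (g(G) = (127 + G) + 2*G = 127 + 3*G)
z(V, p) = -395*V
(z(228, -653) - 464948)*(g(82) + d(660)) = (-395*228 - 464948)*((127 + 3*82) + 660²) = (-90060 - 464948)*((127 + 246) + 435600) = -555008*(373 + 435600) = -555008*435973 = -241968502784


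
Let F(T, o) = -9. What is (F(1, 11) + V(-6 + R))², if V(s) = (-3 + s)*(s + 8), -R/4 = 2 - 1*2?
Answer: 729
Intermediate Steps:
R = 0 (R = -4*(2 - 1*2) = -4*(2 - 2) = -4*0 = 0)
V(s) = (-3 + s)*(8 + s)
(F(1, 11) + V(-6 + R))² = (-9 + (-24 + (-6 + 0)² + 5*(-6 + 0)))² = (-9 + (-24 + (-6)² + 5*(-6)))² = (-9 + (-24 + 36 - 30))² = (-9 - 18)² = (-27)² = 729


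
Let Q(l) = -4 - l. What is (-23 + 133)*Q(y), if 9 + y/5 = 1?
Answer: 3960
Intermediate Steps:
y = -40 (y = -45 + 5*1 = -45 + 5 = -40)
(-23 + 133)*Q(y) = (-23 + 133)*(-4 - 1*(-40)) = 110*(-4 + 40) = 110*36 = 3960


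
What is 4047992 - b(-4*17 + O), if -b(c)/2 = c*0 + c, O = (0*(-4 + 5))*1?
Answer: 4047856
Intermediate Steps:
O = 0 (O = (0*1)*1 = 0*1 = 0)
b(c) = -2*c (b(c) = -2*(c*0 + c) = -2*(0 + c) = -2*c)
4047992 - b(-4*17 + O) = 4047992 - (-2)*(-4*17 + 0) = 4047992 - (-2)*(-68 + 0) = 4047992 - (-2)*(-68) = 4047992 - 1*136 = 4047992 - 136 = 4047856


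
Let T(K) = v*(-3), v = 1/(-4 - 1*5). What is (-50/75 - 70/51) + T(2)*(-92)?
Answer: -556/17 ≈ -32.706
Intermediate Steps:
v = -⅑ (v = 1/(-4 - 5) = 1/(-9) = -⅑ ≈ -0.11111)
T(K) = ⅓ (T(K) = -⅑*(-3) = ⅓)
(-50/75 - 70/51) + T(2)*(-92) = (-50/75 - 70/51) + (⅓)*(-92) = (-50*1/75 - 70*1/51) - 92/3 = (-⅔ - 70/51) - 92/3 = -104/51 - 92/3 = -556/17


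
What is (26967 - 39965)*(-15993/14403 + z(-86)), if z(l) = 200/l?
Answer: 9219910334/206443 ≈ 44661.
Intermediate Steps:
(26967 - 39965)*(-15993/14403 + z(-86)) = (26967 - 39965)*(-15993/14403 + 200/(-86)) = -12998*(-15993*1/14403 + 200*(-1/86)) = -12998*(-5331/4801 - 100/43) = -12998*(-709333/206443) = 9219910334/206443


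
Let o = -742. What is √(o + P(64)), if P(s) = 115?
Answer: I*√627 ≈ 25.04*I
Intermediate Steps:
√(o + P(64)) = √(-742 + 115) = √(-627) = I*√627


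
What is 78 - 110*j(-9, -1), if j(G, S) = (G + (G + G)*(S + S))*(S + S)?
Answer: 6018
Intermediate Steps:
j(G, S) = 2*S*(G + 4*G*S) (j(G, S) = (G + (2*G)*(2*S))*(2*S) = (G + 4*G*S)*(2*S) = 2*S*(G + 4*G*S))
78 - 110*j(-9, -1) = 78 - 220*(-9)*(-1)*(1 + 4*(-1)) = 78 - 220*(-9)*(-1)*(1 - 4) = 78 - 220*(-9)*(-1)*(-3) = 78 - 110*(-54) = 78 + 5940 = 6018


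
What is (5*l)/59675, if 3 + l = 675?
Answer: 96/1705 ≈ 0.056305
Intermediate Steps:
l = 672 (l = -3 + 675 = 672)
(5*l)/59675 = (5*672)/59675 = 3360*(1/59675) = 96/1705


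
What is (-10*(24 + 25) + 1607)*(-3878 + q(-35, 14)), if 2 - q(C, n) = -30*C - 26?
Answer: -5473300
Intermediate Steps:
q(C, n) = 28 + 30*C (q(C, n) = 2 - (-30*C - 26) = 2 - (-26 - 30*C) = 2 + (26 + 30*C) = 28 + 30*C)
(-10*(24 + 25) + 1607)*(-3878 + q(-35, 14)) = (-10*(24 + 25) + 1607)*(-3878 + (28 + 30*(-35))) = (-10*49 + 1607)*(-3878 + (28 - 1050)) = (-490 + 1607)*(-3878 - 1022) = 1117*(-4900) = -5473300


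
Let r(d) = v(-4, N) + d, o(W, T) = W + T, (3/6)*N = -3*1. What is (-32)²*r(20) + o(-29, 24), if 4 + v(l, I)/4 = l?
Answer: -12293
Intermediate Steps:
N = -6 (N = 2*(-3*1) = 2*(-3) = -6)
v(l, I) = -16 + 4*l
o(W, T) = T + W
r(d) = -32 + d (r(d) = (-16 + 4*(-4)) + d = (-16 - 16) + d = -32 + d)
(-32)²*r(20) + o(-29, 24) = (-32)²*(-32 + 20) + (24 - 29) = 1024*(-12) - 5 = -12288 - 5 = -12293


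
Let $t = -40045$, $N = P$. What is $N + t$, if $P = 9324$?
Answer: $-30721$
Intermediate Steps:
$N = 9324$
$N + t = 9324 - 40045 = -30721$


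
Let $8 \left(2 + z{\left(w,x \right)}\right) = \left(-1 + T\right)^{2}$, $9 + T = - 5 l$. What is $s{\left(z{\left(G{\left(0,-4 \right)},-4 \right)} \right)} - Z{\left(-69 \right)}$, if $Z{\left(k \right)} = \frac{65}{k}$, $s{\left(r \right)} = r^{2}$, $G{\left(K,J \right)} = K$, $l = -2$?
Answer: $\frac{341}{69} \approx 4.942$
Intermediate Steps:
$T = 1$ ($T = -9 - -10 = -9 + 10 = 1$)
$z{\left(w,x \right)} = -2$ ($z{\left(w,x \right)} = -2 + \frac{\left(-1 + 1\right)^{2}}{8} = -2 + \frac{0^{2}}{8} = -2 + \frac{1}{8} \cdot 0 = -2 + 0 = -2$)
$s{\left(z{\left(G{\left(0,-4 \right)},-4 \right)} \right)} - Z{\left(-69 \right)} = \left(-2\right)^{2} - \frac{65}{-69} = 4 - 65 \left(- \frac{1}{69}\right) = 4 - - \frac{65}{69} = 4 + \frac{65}{69} = \frac{341}{69}$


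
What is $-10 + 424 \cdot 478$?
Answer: $202662$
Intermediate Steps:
$-10 + 424 \cdot 478 = -10 + 202672 = 202662$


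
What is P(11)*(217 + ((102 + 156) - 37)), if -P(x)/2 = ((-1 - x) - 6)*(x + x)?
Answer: 346896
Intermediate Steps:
P(x) = -4*x*(-7 - x) (P(x) = -2*((-1 - x) - 6)*(x + x) = -2*(-7 - x)*2*x = -4*x*(-7 - x))
P(11)*(217 + ((102 + 156) - 37)) = (4*11*(7 + 11))*(217 + ((102 + 156) - 37)) = (4*11*18)*(217 + (258 - 37)) = 792*(217 + 221) = 792*438 = 346896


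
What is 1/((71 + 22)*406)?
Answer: 1/37758 ≈ 2.6484e-5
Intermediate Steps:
1/((71 + 22)*406) = 1/(93*406) = 1/37758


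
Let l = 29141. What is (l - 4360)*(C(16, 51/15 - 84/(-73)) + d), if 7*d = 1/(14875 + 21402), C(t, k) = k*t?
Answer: 167239119097849/92687735 ≈ 1.8043e+6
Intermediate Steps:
d = 1/253939 (d = 1/(7*(14875 + 21402)) = (⅐)/36277 = (⅐)*(1/36277) = 1/253939 ≈ 3.9380e-6)
(l - 4360)*(C(16, 51/15 - 84/(-73)) + d) = (29141 - 4360)*((51/15 - 84/(-73))*16 + 1/253939) = 24781*((51*(1/15) - 84*(-1/73))*16 + 1/253939) = 24781*((17/5 + 84/73)*16 + 1/253939) = 24781*((1661/365)*16 + 1/253939) = 24781*(26576/365 + 1/253939) = 24781*(6748683229/92687735) = 167239119097849/92687735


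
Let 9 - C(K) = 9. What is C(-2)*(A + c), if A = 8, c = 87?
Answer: 0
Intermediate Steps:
C(K) = 0 (C(K) = 9 - 1*9 = 9 - 9 = 0)
C(-2)*(A + c) = 0*(8 + 87) = 0*95 = 0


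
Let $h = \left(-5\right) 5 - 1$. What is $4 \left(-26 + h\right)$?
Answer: $-208$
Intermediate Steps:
$h = -26$ ($h = -25 - 1 = -26$)
$4 \left(-26 + h\right) = 4 \left(-26 - 26\right) = 4 \left(-52\right) = -208$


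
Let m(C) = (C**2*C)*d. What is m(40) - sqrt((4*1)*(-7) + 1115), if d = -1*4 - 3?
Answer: -448000 - sqrt(1087) ≈ -4.4803e+5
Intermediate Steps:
d = -7 (d = -4 - 3 = -7)
m(C) = -7*C**3 (m(C) = (C**2*C)*(-7) = C**3*(-7) = -7*C**3)
m(40) - sqrt((4*1)*(-7) + 1115) = -7*40**3 - sqrt((4*1)*(-7) + 1115) = -7*64000 - sqrt(4*(-7) + 1115) = -448000 - sqrt(-28 + 1115) = -448000 - sqrt(1087)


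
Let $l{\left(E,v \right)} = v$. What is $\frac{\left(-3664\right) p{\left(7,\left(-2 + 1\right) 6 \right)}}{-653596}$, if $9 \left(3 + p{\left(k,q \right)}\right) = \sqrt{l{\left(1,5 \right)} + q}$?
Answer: $- \frac{2748}{163399} + \frac{916 i}{1470591} \approx -0.016818 + 0.00062288 i$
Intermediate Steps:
$p{\left(k,q \right)} = -3 + \frac{\sqrt{5 + q}}{9}$
$\frac{\left(-3664\right) p{\left(7,\left(-2 + 1\right) 6 \right)}}{-653596} = \frac{\left(-3664\right) \left(-3 + \frac{\sqrt{5 + \left(-2 + 1\right) 6}}{9}\right)}{-653596} = - 3664 \left(-3 + \frac{\sqrt{5 - 6}}{9}\right) \left(- \frac{1}{653596}\right) = - 3664 \left(-3 + \frac{\sqrt{-1}}{9}\right) \left(- \frac{1}{653596}\right) = - 3664 \left(-3 + \frac{i}{9}\right) \left(- \frac{1}{653596}\right) = \left(10992 - \frac{3664 i}{9}\right) \left(- \frac{1}{653596}\right) = - \frac{2748}{163399} + \frac{916 i}{1470591}$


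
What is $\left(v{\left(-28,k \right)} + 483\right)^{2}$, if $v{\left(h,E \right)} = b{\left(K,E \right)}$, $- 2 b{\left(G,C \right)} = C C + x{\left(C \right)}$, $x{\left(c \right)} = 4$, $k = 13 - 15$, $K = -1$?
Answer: $229441$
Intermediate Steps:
$k = -2$ ($k = 13 - 15 = -2$)
$b{\left(G,C \right)} = -2 - \frac{C^{2}}{2}$ ($b{\left(G,C \right)} = - \frac{C C + 4}{2} = - \frac{C^{2} + 4}{2} = - \frac{4 + C^{2}}{2} = -2 - \frac{C^{2}}{2}$)
$v{\left(h,E \right)} = -2 - \frac{E^{2}}{2}$
$\left(v{\left(-28,k \right)} + 483\right)^{2} = \left(\left(-2 - \frac{\left(-2\right)^{2}}{2}\right) + 483\right)^{2} = \left(\left(-2 - 2\right) + 483\right)^{2} = \left(-4 + 483\right)^{2} = 479^{2} = 229441$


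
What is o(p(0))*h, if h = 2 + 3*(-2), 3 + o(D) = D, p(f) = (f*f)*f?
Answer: 12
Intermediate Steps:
p(f) = f³ (p(f) = f²*f = f³)
o(D) = -3 + D
h = -4 (h = 2 - 6 = -4)
o(p(0))*h = (-3 + 0³)*(-4) = (-3 + 0)*(-4) = -3*(-4) = 12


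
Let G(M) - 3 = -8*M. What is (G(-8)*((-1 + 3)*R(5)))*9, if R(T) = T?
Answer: 6030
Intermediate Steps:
G(M) = 3 - 8*M
(G(-8)*((-1 + 3)*R(5)))*9 = ((3 - 8*(-8))*((-1 + 3)*5))*9 = ((3 + 64)*(2*5))*9 = (67*10)*9 = 670*9 = 6030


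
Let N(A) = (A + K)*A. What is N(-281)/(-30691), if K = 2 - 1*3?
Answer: -1686/653 ≈ -2.5819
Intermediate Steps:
K = -1 (K = 2 - 3 = -1)
N(A) = A*(-1 + A) (N(A) = (A - 1)*A = (-1 + A)*A = A*(-1 + A))
N(-281)/(-30691) = -281*(-1 - 281)/(-30691) = -281*(-282)*(-1/30691) = 79242*(-1/30691) = -1686/653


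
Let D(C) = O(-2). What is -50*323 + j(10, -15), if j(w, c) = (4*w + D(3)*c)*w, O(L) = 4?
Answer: -16350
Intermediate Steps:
D(C) = 4
j(w, c) = w*(4*c + 4*w) (j(w, c) = (4*w + 4*c)*w = (4*c + 4*w)*w = w*(4*c + 4*w))
-50*323 + j(10, -15) = -50*323 + 4*10*(-15 + 10) = -16150 + 4*10*(-5) = -16150 - 200 = -16350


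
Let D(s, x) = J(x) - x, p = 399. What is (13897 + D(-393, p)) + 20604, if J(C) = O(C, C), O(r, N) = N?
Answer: 34501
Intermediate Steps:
J(C) = C
D(s, x) = 0 (D(s, x) = x - x = 0)
(13897 + D(-393, p)) + 20604 = (13897 + 0) + 20604 = 13897 + 20604 = 34501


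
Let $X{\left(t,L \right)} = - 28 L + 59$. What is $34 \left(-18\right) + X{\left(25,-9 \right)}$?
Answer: $-301$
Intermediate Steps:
$X{\left(t,L \right)} = 59 - 28 L$
$34 \left(-18\right) + X{\left(25,-9 \right)} = 34 \left(-18\right) + \left(59 - -252\right) = -612 + \left(59 + 252\right) = -612 + 311 = -301$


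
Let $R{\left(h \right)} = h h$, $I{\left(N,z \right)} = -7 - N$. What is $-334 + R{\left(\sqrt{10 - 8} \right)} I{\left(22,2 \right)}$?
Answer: $-392$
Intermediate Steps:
$R{\left(h \right)} = h^{2}$
$-334 + R{\left(\sqrt{10 - 8} \right)} I{\left(22,2 \right)} = -334 + \left(\sqrt{10 - 8}\right)^{2} \left(-7 - 22\right) = -334 + \left(\sqrt{2}\right)^{2} \left(-7 - 22\right) = -334 + 2 \left(-29\right) = -334 - 58 = -392$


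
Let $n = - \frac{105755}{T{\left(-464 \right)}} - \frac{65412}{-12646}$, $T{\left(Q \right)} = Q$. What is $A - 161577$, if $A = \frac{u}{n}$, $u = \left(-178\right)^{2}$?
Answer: $- \frac{110403809275625}{683864449} \approx -1.6144 \cdot 10^{5}$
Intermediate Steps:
$u = 31684$
$n = \frac{683864449}{2933872}$ ($n = - \frac{105755}{-464} - \frac{65412}{-12646} = \left(-105755\right) \left(- \frac{1}{464}\right) - - \frac{32706}{6323} = \frac{105755}{464} + \frac{32706}{6323} = \frac{683864449}{2933872} \approx 233.09$)
$A = \frac{92956800448}{683864449}$ ($A = \frac{31684}{\frac{683864449}{2933872}} = 31684 \cdot \frac{2933872}{683864449} = \frac{92956800448}{683864449} \approx 135.93$)
$A - 161577 = \frac{92956800448}{683864449} - 161577 = - \frac{110403809275625}{683864449}$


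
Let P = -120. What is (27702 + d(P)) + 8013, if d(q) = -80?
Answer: 35635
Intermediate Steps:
(27702 + d(P)) + 8013 = (27702 - 80) + 8013 = 27622 + 8013 = 35635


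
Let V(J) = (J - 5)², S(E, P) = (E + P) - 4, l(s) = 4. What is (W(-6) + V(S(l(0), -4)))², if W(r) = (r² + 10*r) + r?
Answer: 2601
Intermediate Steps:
S(E, P) = -4 + E + P
V(J) = (-5 + J)²
W(r) = r² + 11*r
(W(-6) + V(S(l(0), -4)))² = (-6*(11 - 6) + (-5 + (-4 + 4 - 4))²)² = (-6*5 + (-5 - 4)²)² = (-30 + (-9)²)² = (-30 + 81)² = 51² = 2601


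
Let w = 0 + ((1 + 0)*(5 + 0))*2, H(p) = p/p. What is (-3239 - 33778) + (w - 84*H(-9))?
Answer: -37091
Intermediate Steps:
H(p) = 1
w = 10 (w = 0 + (1*5)*2 = 0 + 5*2 = 0 + 10 = 10)
(-3239 - 33778) + (w - 84*H(-9)) = (-3239 - 33778) + (10 - 84*1) = -37017 + (10 - 84) = -37017 - 74 = -37091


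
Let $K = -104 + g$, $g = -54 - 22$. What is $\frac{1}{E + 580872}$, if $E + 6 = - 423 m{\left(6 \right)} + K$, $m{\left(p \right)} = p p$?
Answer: $\frac{1}{565458} \approx 1.7685 \cdot 10^{-6}$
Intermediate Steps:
$g = -76$
$m{\left(p \right)} = p^{2}$
$K = -180$ ($K = -104 - 76 = -180$)
$E = -15414$ ($E = -6 - \left(180 + 423 \cdot 6^{2}\right) = -6 - 15408 = -15414$)
$\frac{1}{E + 580872} = \frac{1}{-15414 + 580872} = \frac{1}{565458}$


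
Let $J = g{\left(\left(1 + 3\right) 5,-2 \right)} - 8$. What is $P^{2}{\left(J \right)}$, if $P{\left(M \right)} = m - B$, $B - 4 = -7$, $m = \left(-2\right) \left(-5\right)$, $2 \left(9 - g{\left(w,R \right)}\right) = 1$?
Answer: $169$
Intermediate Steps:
$g{\left(w,R \right)} = \frac{17}{2}$ ($g{\left(w,R \right)} = 9 - \frac{1}{2} = \frac{17}{2}$)
$m = 10$
$B = -3$ ($B = 4 - 7 = -3$)
$J = \frac{1}{2}$ ($J = \frac{17}{2} - 8 = \frac{1}{2} \approx 0.5$)
$P{\left(M \right)} = 13$ ($P{\left(M \right)} = 10 - -3 = 10 + 3 = 13$)
$P^{2}{\left(J \right)} = 13^{2} = 169$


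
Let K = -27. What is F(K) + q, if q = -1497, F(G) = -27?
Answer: -1524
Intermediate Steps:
F(K) + q = -27 - 1497 = -1524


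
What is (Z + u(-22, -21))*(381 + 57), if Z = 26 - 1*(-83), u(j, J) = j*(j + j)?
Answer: 471726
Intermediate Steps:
u(j, J) = 2*j² (u(j, J) = j*(2*j) = 2*j²)
Z = 109 (Z = 26 + 83 = 109)
(Z + u(-22, -21))*(381 + 57) = (109 + 2*(-22)²)*(381 + 57) = (109 + 2*484)*438 = (109 + 968)*438 = 1077*438 = 471726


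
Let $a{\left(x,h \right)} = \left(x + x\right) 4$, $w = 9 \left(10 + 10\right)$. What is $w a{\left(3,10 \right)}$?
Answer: $4320$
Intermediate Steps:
$w = 180$ ($w = 9 \cdot 20 = 180$)
$a{\left(x,h \right)} = 8 x$ ($a{\left(x,h \right)} = 2 x 4 = 8 x$)
$w a{\left(3,10 \right)} = 180 \cdot 8 \cdot 3 = 180 \cdot 24 = 4320$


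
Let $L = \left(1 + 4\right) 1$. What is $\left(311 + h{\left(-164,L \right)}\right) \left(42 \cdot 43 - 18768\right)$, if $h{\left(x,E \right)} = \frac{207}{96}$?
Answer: $- \frac{84988101}{16} \approx -5.3118 \cdot 10^{6}$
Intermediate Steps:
$L = 5$ ($L = 5 \cdot 1 = 5$)
$h{\left(x,E \right)} = \frac{69}{32}$ ($h{\left(x,E \right)} = 207 \cdot \frac{1}{96} = \frac{69}{32}$)
$\left(311 + h{\left(-164,L \right)}\right) \left(42 \cdot 43 - 18768\right) = \left(311 + \frac{69}{32}\right) \left(42 \cdot 43 - 18768\right) = \frac{10021 \left(1806 - 18768\right)}{32} = \frac{10021}{32} \left(-16962\right) = - \frac{84988101}{16}$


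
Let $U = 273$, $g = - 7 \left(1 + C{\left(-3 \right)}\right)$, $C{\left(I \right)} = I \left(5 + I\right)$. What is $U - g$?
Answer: $238$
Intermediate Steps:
$g = 35$ ($g = - 7 \left(1 - 3 \left(5 - 3\right)\right) = - 7 \left(1 - 6\right) = \left(-7\right) \left(-5\right) = 35$)
$U - g = 273 - 35 = 238$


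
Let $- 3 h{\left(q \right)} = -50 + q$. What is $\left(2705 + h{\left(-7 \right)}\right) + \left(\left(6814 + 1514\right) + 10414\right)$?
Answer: $21466$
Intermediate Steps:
$h{\left(q \right)} = \frac{50}{3} - \frac{q}{3}$ ($h{\left(q \right)} = - \frac{-50 + q}{3} = \frac{50}{3} - \frac{q}{3}$)
$\left(2705 + h{\left(-7 \right)}\right) + \left(\left(6814 + 1514\right) + 10414\right) = \left(2705 + \left(\frac{50}{3} - - \frac{7}{3}\right)\right) + \left(\left(6814 + 1514\right) + 10414\right) = \left(2705 + \left(\frac{50}{3} + \frac{7}{3}\right)\right) + \left(8328 + 10414\right) = \left(2705 + 19\right) + 18742 = 2724 + 18742 = 21466$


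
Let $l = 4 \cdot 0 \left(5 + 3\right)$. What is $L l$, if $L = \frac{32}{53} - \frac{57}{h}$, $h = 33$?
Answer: $0$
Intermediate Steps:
$L = - \frac{655}{583}$ ($L = \frac{32}{53} - \frac{57}{33} = 32 \cdot \frac{1}{53} - \frac{19}{11} = \frac{32}{53} - \frac{19}{11} = - \frac{655}{583} \approx -1.1235$)
$l = 0$ ($l = 4 \cdot 0 \cdot 8 = 4 \cdot 0 = 0$)
$L l = \left(- \frac{655}{583}\right) 0 = 0$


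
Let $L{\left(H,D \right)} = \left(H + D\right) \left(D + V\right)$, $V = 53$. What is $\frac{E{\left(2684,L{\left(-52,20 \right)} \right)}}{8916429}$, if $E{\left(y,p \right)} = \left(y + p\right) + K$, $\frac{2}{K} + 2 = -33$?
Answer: $\frac{12178}{312075015} \approx 3.9023 \cdot 10^{-5}$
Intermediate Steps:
$K = - \frac{2}{35}$ ($K = \frac{2}{-2 - 33} = \frac{2}{-35} = 2 \left(- \frac{1}{35}\right) = - \frac{2}{35} \approx -0.057143$)
$L{\left(H,D \right)} = \left(53 + D\right) \left(D + H\right)$ ($L{\left(H,D \right)} = \left(H + D\right) \left(D + 53\right) = \left(D + H\right) \left(53 + D\right) = \left(53 + D\right) \left(D + H\right)$)
$E{\left(y,p \right)} = - \frac{2}{35} + p + y$ ($E{\left(y,p \right)} = \left(y + p\right) - \frac{2}{35} = \left(p + y\right) - \frac{2}{35} = - \frac{2}{35} + p + y$)
$\frac{E{\left(2684,L{\left(-52,20 \right)} \right)}}{8916429} = \frac{- \frac{2}{35} + \left(20^{2} + 53 \cdot 20 + 53 \left(-52\right) + 20 \left(-52\right)\right) + 2684}{8916429} = \left(- \frac{2}{35} + \left(400 + 1060 - 2756 - 1040\right) + 2684\right) \frac{1}{8916429} = \left(- \frac{2}{35} - 2336 + 2684\right) \frac{1}{8916429} = \frac{12178}{35} \cdot \frac{1}{8916429} = \frac{12178}{312075015}$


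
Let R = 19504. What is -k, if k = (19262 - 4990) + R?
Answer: -33776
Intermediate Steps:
k = 33776 (k = (19262 - 4990) + 19504 = 14272 + 19504 = 33776)
-k = -1*33776 = -33776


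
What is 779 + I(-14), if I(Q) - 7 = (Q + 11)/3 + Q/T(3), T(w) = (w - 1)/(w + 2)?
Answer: 750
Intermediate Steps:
T(w) = (-1 + w)/(2 + w)
I(Q) = 32/3 + 17*Q/6 (I(Q) = 7 + ((Q + 11)/3 + Q/(((-1 + 3)/(2 + 3)))) = 7 + ((11 + Q)*(1/3) + Q/((2/5))) = 7 + ((11/3 + Q/3) + Q/(((1/5)*2))) = 7 + ((11/3 + Q/3) + Q/(2/5)) = 7 + ((11/3 + Q/3) + Q*(5/2)) = 7 + ((11/3 + Q/3) + 5*Q/2) = 7 + (11/3 + 17*Q/6) = 32/3 + 17*Q/6)
779 + I(-14) = 779 + (32/3 + (17/6)*(-14)) = 779 + (32/3 - 119/3) = 779 - 29 = 750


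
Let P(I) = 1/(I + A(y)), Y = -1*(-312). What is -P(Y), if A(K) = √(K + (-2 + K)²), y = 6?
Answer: -156/48661 + √22/97322 ≈ -0.0031577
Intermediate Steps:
Y = 312
P(I) = 1/(I + √22) (P(I) = 1/(I + √(6 + (-2 + 6)²)) = 1/(I + √(6 + 4²)) = 1/(I + √(6 + 16)) = 1/(I + √22))
-P(Y) = -1/(312 + √22)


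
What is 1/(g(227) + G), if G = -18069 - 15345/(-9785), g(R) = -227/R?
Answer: -1957/35359921 ≈ -5.5345e-5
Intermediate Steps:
G = -35357964/1957 (G = -18069 - 15345*(-1)/9785 = -18069 - 1*(-3069/1957) = -18069 + 3069/1957 = -35357964/1957 ≈ -18067.)
1/(g(227) + G) = 1/(-227/227 - 35357964/1957) = 1/(-227*1/227 - 35357964/1957) = 1/(-1 - 35357964/1957) = 1/(-35359921/1957) = -1957/35359921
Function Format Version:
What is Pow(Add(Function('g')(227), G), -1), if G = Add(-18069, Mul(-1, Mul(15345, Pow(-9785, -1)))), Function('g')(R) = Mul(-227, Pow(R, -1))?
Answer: Rational(-1957, 35359921) ≈ -5.5345e-5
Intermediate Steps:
G = Rational(-35357964, 1957) (G = Add(-18069, Mul(-1, Mul(15345, Rational(-1, 9785)))) = Add(-18069, Mul(-1, Rational(-3069, 1957))) = Add(-18069, Rational(3069, 1957)) = Rational(-35357964, 1957) ≈ -18067.)
Pow(Add(Function('g')(227), G), -1) = Pow(Add(Mul(-227, Pow(227, -1)), Rational(-35357964, 1957)), -1) = Pow(Add(Mul(-227, Rational(1, 227)), Rational(-35357964, 1957)), -1) = Pow(Add(-1, Rational(-35357964, 1957)), -1) = Pow(Rational(-35359921, 1957), -1) = Rational(-1957, 35359921)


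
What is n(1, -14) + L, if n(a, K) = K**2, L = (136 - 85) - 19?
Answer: 228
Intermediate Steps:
L = 32 (L = 51 - 19 = 32)
n(1, -14) + L = (-14)**2 + 32 = 196 + 32 = 228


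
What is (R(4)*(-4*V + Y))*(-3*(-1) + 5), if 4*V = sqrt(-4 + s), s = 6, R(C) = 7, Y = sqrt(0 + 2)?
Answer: 0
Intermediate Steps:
Y = sqrt(2) ≈ 1.4142
V = sqrt(2)/4 (V = sqrt(-4 + 6)/4 = sqrt(2)/4 ≈ 0.35355)
(R(4)*(-4*V + Y))*(-3*(-1) + 5) = (7*(-sqrt(2) + sqrt(2)))*(-3*(-1) + 5) = (7*(-sqrt(2) + sqrt(2)))*(3 + 5) = (7*0)*8 = 0*8 = 0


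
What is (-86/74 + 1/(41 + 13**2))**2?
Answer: 80874049/60372900 ≈ 1.3396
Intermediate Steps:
(-86/74 + 1/(41 + 13**2))**2 = (-86*1/74 + 1/(41 + 169))**2 = (-43/37 + 1/210)**2 = (-8993/7770)**2 = 80874049/60372900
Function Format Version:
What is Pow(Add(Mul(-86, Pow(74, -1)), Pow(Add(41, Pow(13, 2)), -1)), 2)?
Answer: Rational(80874049, 60372900) ≈ 1.3396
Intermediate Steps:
Pow(Add(Mul(-86, Pow(74, -1)), Pow(Add(41, Pow(13, 2)), -1)), 2) = Pow(Add(Mul(-86, Rational(1, 74)), Pow(Add(41, 169), -1)), 2) = Pow(Add(Rational(-43, 37), Pow(210, -1)), 2) = Pow(Add(Rational(-43, 37), Rational(1, 210)), 2) = Pow(Rational(-8993, 7770), 2) = Rational(80874049, 60372900)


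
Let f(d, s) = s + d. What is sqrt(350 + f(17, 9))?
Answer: 2*sqrt(94) ≈ 19.391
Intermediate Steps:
f(d, s) = d + s
sqrt(350 + f(17, 9)) = sqrt(350 + (17 + 9)) = sqrt(350 + 26) = sqrt(376) = 2*sqrt(94)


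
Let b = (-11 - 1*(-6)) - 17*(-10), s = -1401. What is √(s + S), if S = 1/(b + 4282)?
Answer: I*√27705903962/4447 ≈ 37.43*I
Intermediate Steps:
b = 165 (b = (-11 + 6) + 170 = -5 + 170 = 165)
S = 1/4447 (S = 1/(165 + 4282) = 1/4447 ≈ 0.00022487)
√(s + S) = √(-1401 + 1/4447) = √(-6230246/4447) = I*√27705903962/4447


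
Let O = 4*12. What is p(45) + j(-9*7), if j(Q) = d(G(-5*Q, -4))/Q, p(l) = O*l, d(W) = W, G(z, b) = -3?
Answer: 45361/21 ≈ 2160.0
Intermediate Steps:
O = 48
p(l) = 48*l
j(Q) = -3/Q
p(45) + j(-9*7) = 48*45 - 3/((-9*7)) = 2160 - 3/(-63) = 2160 - 3*(-1/63) = 2160 + 1/21 = 45361/21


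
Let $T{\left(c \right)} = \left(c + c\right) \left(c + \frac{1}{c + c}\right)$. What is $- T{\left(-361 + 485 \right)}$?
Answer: $-30753$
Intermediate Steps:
$T{\left(c \right)} = 2 c \left(c + \frac{1}{2 c}\right)$
$- T{\left(-361 + 485 \right)} = - (1 + 2 \left(-361 + 485\right)^{2}) = - (1 + 2 \cdot 124^{2}) = - (1 + 2 \cdot 15376) = - (1 + 30752) = \left(-1\right) 30753 = -30753$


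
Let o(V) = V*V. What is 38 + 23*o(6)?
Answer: 866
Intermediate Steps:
o(V) = V**2
38 + 23*o(6) = 38 + 23*6**2 = 38 + 23*36 = 38 + 828 = 866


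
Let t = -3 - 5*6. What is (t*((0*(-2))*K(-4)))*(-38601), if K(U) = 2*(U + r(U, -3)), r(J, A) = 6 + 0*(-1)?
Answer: 0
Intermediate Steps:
r(J, A) = 6 (r(J, A) = 6 + 0 = 6)
K(U) = 12 + 2*U (K(U) = 2*(U + 6) = 2*(6 + U) = 12 + 2*U)
t = -33 (t = -3 - 30 = -33)
(t*((0*(-2))*K(-4)))*(-38601) = -33*0*(-2)*(12 + 2*(-4))*(-38601) = -0*(12 - 8)*(-38601) = -0*4*(-38601) = -33*0*(-38601) = 0*(-38601) = 0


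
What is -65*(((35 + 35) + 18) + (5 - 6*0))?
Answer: -6045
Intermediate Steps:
-65*(((35 + 35) + 18) + (5 - 6*0)) = -65*((70 + 18) + (5 + 0)) = -65*(88 + 5) = -65*93 = -6045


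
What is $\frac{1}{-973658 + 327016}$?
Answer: $- \frac{1}{646642} \approx -1.5465 \cdot 10^{-6}$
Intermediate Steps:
$\frac{1}{-973658 + 327016} = \frac{1}{-646642} = - \frac{1}{646642}$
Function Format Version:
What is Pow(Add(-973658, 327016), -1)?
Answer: Rational(-1, 646642) ≈ -1.5465e-6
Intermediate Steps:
Pow(Add(-973658, 327016), -1) = Pow(-646642, -1) = Rational(-1, 646642)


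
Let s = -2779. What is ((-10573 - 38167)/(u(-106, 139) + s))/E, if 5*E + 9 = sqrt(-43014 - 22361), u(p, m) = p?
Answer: -109665/9442028 - 60925*I*sqrt(2615)/9442028 ≈ -0.011615 - 0.32996*I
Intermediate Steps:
E = -9/5 + I*sqrt(2615) (E = -9/5 + sqrt(-43014 - 22361)/5 = -9/5 + sqrt(-65375)/5 = -9/5 + (5*I*sqrt(2615))/5 = -9/5 + I*sqrt(2615) ≈ -1.8 + 51.137*I)
((-10573 - 38167)/(u(-106, 139) + s))/E = ((-10573 - 38167)/(-106 - 2779))/(-9/5 + I*sqrt(2615)) = (-48740/(-2885))/(-9/5 + I*sqrt(2615)) = (-48740*(-1/2885))/(-9/5 + I*sqrt(2615)) = 9748/(577*(-9/5 + I*sqrt(2615)))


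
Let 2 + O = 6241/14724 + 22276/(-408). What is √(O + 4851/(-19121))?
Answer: I*√35905571765988647489/797689878 ≈ 7.5118*I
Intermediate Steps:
O = -14060845/250308 (O = -2 + (6241/14724 + 22276/(-408)) = -2 + (6241*(1/14724) + 22276*(-1/408)) = -2 + (6241/14724 - 5569/102) = -2 - 13560229/250308 = -14060845/250308 ≈ -56.174)
√(O + 4851/(-19121)) = √(-14060845/250308 + 4851/(-19121)) = √(-14060845/250308 + 4851*(-1/19121)) = √(-14060845/250308 - 4851/19121) = √(-270071661353/4786139268) = I*√35905571765988647489/797689878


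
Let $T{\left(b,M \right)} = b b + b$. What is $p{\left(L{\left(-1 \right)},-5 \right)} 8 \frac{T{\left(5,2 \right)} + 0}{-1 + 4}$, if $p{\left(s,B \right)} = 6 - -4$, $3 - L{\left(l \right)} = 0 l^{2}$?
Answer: $800$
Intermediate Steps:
$T{\left(b,M \right)} = b + b^{2}$ ($T{\left(b,M \right)} = b^{2} + b = b + b^{2}$)
$L{\left(l \right)} = 3$ ($L{\left(l \right)} = 3 - 0 l^{2} = 3 - 0 = 3 + 0 = 3$)
$p{\left(s,B \right)} = 10$ ($p{\left(s,B \right)} = 6 + 4 = 10$)
$p{\left(L{\left(-1 \right)},-5 \right)} 8 \frac{T{\left(5,2 \right)} + 0}{-1 + 4} = 10 \cdot 8 \frac{5 \left(1 + 5\right) + 0}{-1 + 4} = 80 \frac{5 \cdot 6 + 0}{3} = 80 \left(30 + 0\right) \frac{1}{3} = 80 \cdot 30 \cdot \frac{1}{3} = 80 \cdot 10 = 800$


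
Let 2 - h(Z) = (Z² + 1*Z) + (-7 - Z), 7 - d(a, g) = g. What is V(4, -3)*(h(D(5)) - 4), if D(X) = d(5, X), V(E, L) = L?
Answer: -3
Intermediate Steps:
d(a, g) = 7 - g
D(X) = 7 - X
h(Z) = 9 - Z² (h(Z) = 2 - ((Z² + 1*Z) + (-7 - Z)) = 2 - ((Z² + Z) + (-7 - Z)) = 2 - ((Z + Z²) + (-7 - Z)) = 2 - (-7 + Z²) = 2 + (7 - Z²) = 9 - Z²)
V(4, -3)*(h(D(5)) - 4) = -3*((9 - (7 - 1*5)²) - 4) = -3*((9 - (7 - 5)²) - 4) = -3*((9 - 1*2²) - 4) = -3*((9 - 1*4) - 4) = -3*((9 - 4) - 4) = -3*(5 - 4) = -3*1 = -3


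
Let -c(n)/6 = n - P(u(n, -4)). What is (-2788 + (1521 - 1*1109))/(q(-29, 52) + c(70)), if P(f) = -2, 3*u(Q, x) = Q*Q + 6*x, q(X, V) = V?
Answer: 594/95 ≈ 6.2526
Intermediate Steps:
u(Q, x) = 2*x + Q²/3 (u(Q, x) = (Q*Q + 6*x)/3 = (Q² + 6*x)/3 = 2*x + Q²/3)
c(n) = -12 - 6*n (c(n) = -6*(n - 1*(-2)) = -6*(n + 2) = -6*(2 + n) = -12 - 6*n)
(-2788 + (1521 - 1*1109))/(q(-29, 52) + c(70)) = (-2788 + (1521 - 1*1109))/(52 + (-12 - 6*70)) = (-2788 + (1521 - 1109))/(52 + (-12 - 420)) = (-2788 + 412)/(52 - 432) = -2376/(-380) = -2376*(-1/380) = 594/95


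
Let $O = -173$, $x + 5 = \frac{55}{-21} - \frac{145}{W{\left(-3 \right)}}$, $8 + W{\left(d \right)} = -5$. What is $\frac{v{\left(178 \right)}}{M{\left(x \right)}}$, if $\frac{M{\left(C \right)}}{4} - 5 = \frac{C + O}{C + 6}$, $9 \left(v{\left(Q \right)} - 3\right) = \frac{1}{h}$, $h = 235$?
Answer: $- \frac{8259319}{140643270} \approx -0.058725$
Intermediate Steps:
$W{\left(d \right)} = -13$ ($W{\left(d \right)} = -8 - 5 = -13$)
$x = \frac{965}{273}$ ($x = -5 + \left(\frac{55}{-21} - \frac{145}{-13}\right) = -5 + \left(55 \left(- \frac{1}{21}\right) - - \frac{145}{13}\right) = -5 + \left(- \frac{55}{21} + \frac{145}{13}\right) = -5 + \frac{2330}{273} = \frac{965}{273} \approx 3.5348$)
$v{\left(Q \right)} = \frac{6346}{2115}$ ($v{\left(Q \right)} = 3 + \frac{1}{9 \cdot 235} = 3 + \frac{1}{9} \cdot \frac{1}{235} = 3 + \frac{1}{2115} = \frac{6346}{2115}$)
$M{\left(C \right)} = 20 + \frac{4 \left(-173 + C\right)}{6 + C}$ ($M{\left(C \right)} = 20 + 4 \frac{C - 173}{C + 6} = 20 + 4 \frac{-173 + C}{6 + C} = 20 + \frac{4 \left(-173 + C\right)}{6 + C}$)
$\frac{v{\left(178 \right)}}{M{\left(x \right)}} = \frac{6346}{2115 \frac{4 \left(-143 + 6 \cdot \frac{965}{273}\right)}{6 + \frac{965}{273}}} = \frac{6346}{2115 \frac{4 \left(-143 + \frac{1930}{91}\right)}{\frac{2603}{273}}} = \frac{6346}{2115 \cdot 4 \cdot \frac{273}{2603} \left(- \frac{11083}{91}\right)} = \frac{6346}{2115 \left(- \frac{132996}{2603}\right)} = \frac{6346}{2115} \left(- \frac{2603}{132996}\right) = - \frac{8259319}{140643270}$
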